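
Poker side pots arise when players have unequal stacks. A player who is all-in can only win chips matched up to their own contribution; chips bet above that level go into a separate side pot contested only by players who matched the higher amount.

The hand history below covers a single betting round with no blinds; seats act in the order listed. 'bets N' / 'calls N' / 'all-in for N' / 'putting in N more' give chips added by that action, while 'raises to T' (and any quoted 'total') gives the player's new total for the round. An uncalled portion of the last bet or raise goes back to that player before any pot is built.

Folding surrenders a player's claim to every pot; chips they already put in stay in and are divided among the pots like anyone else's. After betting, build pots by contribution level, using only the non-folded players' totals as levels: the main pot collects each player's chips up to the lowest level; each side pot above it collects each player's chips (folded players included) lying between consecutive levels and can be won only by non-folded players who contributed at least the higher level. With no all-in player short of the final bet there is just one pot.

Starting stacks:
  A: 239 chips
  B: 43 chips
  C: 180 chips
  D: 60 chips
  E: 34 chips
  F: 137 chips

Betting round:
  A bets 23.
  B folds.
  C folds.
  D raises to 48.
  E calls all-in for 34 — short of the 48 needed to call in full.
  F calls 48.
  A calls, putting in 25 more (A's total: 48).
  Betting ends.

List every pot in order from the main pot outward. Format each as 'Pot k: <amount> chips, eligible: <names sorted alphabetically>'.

Contributions: A=48, D=48, E=34, F=48
Folded: B, C
Pot levels (distinct totals of non-folded players): 34, 48
Layer 1-34: 34 each from A, D, E, F = 34*4 = 136 chips; eligible A, D, E, F
Layer 35-48: 14 each from A, D, F = 14*3 = 42 chips; eligible A, D, F

Pot 1: 136 chips, eligible: A, D, E, F
Pot 2: 42 chips, eligible: A, D, F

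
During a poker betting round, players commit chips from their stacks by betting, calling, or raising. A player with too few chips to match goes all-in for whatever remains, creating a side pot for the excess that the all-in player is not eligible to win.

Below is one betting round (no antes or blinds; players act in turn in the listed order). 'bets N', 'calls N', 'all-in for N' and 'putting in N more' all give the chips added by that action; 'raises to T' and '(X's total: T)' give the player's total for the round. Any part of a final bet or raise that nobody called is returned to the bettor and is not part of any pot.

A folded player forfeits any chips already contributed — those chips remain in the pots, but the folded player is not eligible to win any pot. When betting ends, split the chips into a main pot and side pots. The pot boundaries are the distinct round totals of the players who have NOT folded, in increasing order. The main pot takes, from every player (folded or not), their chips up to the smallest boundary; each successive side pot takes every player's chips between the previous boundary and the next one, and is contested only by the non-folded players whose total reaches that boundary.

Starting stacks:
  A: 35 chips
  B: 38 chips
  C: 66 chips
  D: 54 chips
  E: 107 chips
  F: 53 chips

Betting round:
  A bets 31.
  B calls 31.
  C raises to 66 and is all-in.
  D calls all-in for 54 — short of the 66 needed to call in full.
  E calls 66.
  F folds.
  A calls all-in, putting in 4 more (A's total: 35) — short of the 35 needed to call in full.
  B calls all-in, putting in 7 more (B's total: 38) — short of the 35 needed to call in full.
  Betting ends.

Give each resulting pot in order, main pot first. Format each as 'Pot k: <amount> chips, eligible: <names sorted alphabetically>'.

Contributions: A=35, B=38, C=66, D=54, E=66
Folded: F
Pot levels (distinct totals of non-folded players): 35, 38, 54, 66
Layer 1-35: 35 each from A, B, C, D, E = 35*5 = 175 chips; eligible A, B, C, D, E
Layer 36-38: 3 each from B, C, D, E = 3*4 = 12 chips; eligible B, C, D, E
Layer 39-54: 16 each from C, D, E = 16*3 = 48 chips; eligible C, D, E
Layer 55-66: 12 each from C, E = 12*2 = 24 chips; eligible C, E

Pot 1: 175 chips, eligible: A, B, C, D, E
Pot 2: 12 chips, eligible: B, C, D, E
Pot 3: 48 chips, eligible: C, D, E
Pot 4: 24 chips, eligible: C, E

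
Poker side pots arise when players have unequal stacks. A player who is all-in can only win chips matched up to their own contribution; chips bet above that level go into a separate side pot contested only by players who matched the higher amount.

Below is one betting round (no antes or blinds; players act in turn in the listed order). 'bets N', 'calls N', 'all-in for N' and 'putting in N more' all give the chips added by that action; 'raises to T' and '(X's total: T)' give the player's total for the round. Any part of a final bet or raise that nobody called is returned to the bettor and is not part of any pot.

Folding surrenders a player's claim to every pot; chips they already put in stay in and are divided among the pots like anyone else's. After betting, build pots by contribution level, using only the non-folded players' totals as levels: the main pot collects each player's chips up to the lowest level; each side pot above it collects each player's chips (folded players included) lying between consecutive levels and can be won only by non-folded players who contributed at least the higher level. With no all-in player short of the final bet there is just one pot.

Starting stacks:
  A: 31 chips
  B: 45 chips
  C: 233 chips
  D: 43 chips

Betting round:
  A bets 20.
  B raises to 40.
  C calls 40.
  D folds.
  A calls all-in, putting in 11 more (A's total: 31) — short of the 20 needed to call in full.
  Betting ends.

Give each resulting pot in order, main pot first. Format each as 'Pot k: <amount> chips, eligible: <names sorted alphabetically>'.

Contributions: A=31, B=40, C=40
Folded: D
Pot levels (distinct totals of non-folded players): 31, 40
Layer 1-31: 31 each from A, B, C = 31*3 = 93 chips; eligible A, B, C
Layer 32-40: 9 each from B, C = 9*2 = 18 chips; eligible B, C

Pot 1: 93 chips, eligible: A, B, C
Pot 2: 18 chips, eligible: B, C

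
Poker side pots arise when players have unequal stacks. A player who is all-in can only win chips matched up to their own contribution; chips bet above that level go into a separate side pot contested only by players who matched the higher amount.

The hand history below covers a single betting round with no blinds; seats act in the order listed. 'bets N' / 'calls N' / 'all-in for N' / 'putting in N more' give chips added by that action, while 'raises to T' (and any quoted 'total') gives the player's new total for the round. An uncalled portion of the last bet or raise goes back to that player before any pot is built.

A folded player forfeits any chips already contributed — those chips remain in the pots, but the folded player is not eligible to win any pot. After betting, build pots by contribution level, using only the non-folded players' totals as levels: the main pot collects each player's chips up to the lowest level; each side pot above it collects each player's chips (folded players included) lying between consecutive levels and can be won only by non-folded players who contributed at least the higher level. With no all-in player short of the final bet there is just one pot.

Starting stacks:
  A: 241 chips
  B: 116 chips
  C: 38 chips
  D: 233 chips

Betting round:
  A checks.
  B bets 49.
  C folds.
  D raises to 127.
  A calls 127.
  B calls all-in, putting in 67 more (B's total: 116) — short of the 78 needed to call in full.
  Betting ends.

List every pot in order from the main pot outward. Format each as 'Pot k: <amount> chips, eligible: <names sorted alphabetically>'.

Contributions: A=127, B=116, D=127
Folded: C
Pot levels (distinct totals of non-folded players): 116, 127
Layer 1-116: 116 each from A, B, D = 116*3 = 348 chips; eligible A, B, D
Layer 117-127: 11 each from A, D = 11*2 = 22 chips; eligible A, D

Pot 1: 348 chips, eligible: A, B, D
Pot 2: 22 chips, eligible: A, D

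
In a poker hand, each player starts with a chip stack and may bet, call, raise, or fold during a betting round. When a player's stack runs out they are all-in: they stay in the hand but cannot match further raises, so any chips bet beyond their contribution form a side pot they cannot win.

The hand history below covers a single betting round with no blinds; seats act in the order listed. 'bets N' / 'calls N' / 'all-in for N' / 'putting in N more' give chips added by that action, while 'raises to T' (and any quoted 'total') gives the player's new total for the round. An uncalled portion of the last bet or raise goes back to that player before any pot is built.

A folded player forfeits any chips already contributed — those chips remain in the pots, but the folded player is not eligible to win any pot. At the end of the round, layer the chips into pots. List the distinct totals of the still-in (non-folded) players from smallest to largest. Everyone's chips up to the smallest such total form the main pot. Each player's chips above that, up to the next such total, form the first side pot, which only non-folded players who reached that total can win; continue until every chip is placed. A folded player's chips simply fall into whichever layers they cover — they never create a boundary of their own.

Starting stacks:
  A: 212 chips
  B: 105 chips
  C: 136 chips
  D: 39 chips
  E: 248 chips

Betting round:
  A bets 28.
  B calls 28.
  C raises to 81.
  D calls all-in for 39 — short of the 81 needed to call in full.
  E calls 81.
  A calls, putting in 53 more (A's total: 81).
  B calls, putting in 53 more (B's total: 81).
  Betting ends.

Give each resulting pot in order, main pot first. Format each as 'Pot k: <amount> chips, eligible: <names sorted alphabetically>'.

Contributions: A=81, B=81, C=81, D=39, E=81
Pot levels (distinct totals of non-folded players): 39, 81
Layer 1-39: 39 each from A, B, C, D, E = 39*5 = 195 chips; eligible A, B, C, D, E
Layer 40-81: 42 each from A, B, C, E = 42*4 = 168 chips; eligible A, B, C, E

Pot 1: 195 chips, eligible: A, B, C, D, E
Pot 2: 168 chips, eligible: A, B, C, E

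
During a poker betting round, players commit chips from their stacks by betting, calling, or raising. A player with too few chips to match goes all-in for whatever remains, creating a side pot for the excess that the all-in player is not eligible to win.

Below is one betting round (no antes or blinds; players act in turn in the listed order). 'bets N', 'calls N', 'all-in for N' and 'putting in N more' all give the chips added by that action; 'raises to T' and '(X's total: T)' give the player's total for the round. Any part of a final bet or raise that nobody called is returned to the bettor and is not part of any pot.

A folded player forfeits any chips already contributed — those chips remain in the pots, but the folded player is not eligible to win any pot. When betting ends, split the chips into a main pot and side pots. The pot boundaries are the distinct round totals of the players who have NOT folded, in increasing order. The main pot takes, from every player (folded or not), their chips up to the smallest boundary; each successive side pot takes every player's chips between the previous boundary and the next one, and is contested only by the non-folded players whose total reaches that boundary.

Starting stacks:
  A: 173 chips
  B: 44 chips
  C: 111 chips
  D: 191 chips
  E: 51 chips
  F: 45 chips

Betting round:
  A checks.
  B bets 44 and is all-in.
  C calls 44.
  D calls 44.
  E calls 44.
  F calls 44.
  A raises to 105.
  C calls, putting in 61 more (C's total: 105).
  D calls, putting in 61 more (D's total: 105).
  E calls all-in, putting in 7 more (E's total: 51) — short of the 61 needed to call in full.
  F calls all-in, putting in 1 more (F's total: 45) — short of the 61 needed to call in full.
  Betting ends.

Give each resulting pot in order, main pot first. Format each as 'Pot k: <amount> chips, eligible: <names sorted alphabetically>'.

Pot 1: 264 chips, eligible: A, B, C, D, E, F
Pot 2: 5 chips, eligible: A, C, D, E, F
Pot 3: 24 chips, eligible: A, C, D, E
Pot 4: 162 chips, eligible: A, C, D

Derivation:
Contributions: A=105, B=44, C=105, D=105, E=51, F=45
Pot levels (distinct totals of non-folded players): 44, 45, 51, 105
Layer 1-44: 44 each from A, B, C, D, E, F = 44*6 = 264 chips; eligible A, B, C, D, E, F
Layer 45-45: 1 each from A, C, D, E, F = 1*5 = 5 chips; eligible A, C, D, E, F
Layer 46-51: 6 each from A, C, D, E = 6*4 = 24 chips; eligible A, C, D, E
Layer 52-105: 54 each from A, C, D = 54*3 = 162 chips; eligible A, C, D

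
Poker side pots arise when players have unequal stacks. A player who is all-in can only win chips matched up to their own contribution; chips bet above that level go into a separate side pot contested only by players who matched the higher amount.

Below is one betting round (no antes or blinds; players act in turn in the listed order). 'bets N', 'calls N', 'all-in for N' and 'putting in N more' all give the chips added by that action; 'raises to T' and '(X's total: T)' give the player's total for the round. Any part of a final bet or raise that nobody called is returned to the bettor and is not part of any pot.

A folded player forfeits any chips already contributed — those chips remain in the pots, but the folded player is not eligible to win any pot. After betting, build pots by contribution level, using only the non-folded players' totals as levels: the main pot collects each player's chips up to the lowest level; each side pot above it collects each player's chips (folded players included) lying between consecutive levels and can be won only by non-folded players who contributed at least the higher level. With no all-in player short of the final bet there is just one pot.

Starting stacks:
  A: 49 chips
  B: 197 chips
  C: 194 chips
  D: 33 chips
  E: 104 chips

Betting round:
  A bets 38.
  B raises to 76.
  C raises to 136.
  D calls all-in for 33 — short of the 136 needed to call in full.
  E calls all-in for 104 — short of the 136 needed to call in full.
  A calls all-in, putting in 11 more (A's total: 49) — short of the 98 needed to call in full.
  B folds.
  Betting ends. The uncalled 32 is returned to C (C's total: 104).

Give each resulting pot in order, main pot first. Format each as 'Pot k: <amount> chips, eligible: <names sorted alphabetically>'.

Contributions (after 32 returned to C): A=49, B=76, C=104, D=33, E=104
Folded: B
Pot levels (distinct totals of non-folded players): 33, 49, 104
Layer 1-33: 33 each from A, B, C, D, E = 33*5 = 165 chips; eligible A, C, D, E
Layer 34-49: 16 each from A, B, C, E = 16*4 = 64 chips; eligible A, C, E
Layer 50-104: B 27 + C 55 + E 55 = 137 chips; eligible C, E

Pot 1: 165 chips, eligible: A, C, D, E
Pot 2: 64 chips, eligible: A, C, E
Pot 3: 137 chips, eligible: C, E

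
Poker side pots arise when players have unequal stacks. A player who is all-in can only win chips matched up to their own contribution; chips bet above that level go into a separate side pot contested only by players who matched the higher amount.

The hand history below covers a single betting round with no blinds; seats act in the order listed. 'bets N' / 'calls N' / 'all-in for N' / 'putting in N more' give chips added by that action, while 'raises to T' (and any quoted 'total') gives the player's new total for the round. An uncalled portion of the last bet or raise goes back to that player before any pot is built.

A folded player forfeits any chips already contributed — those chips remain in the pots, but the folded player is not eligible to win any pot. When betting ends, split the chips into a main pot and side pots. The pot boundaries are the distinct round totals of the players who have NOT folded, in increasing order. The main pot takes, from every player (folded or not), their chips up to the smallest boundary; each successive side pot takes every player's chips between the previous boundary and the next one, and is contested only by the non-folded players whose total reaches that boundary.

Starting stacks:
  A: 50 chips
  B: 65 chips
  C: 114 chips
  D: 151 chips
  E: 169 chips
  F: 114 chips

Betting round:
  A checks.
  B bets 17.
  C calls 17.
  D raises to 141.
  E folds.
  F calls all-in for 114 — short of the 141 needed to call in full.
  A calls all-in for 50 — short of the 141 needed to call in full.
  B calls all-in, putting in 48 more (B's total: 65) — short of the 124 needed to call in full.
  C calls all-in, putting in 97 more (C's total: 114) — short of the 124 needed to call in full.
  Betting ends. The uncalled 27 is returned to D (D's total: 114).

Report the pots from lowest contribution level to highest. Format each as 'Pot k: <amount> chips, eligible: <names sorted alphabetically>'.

Pot 1: 250 chips, eligible: A, B, C, D, F
Pot 2: 60 chips, eligible: B, C, D, F
Pot 3: 147 chips, eligible: C, D, F

Derivation:
Contributions (after 27 returned to D): A=50, B=65, C=114, D=114, F=114
Folded: E
Pot levels (distinct totals of non-folded players): 50, 65, 114
Layer 1-50: 50 each from A, B, C, D, F = 50*5 = 250 chips; eligible A, B, C, D, F
Layer 51-65: 15 each from B, C, D, F = 15*4 = 60 chips; eligible B, C, D, F
Layer 66-114: 49 each from C, D, F = 49*3 = 147 chips; eligible C, D, F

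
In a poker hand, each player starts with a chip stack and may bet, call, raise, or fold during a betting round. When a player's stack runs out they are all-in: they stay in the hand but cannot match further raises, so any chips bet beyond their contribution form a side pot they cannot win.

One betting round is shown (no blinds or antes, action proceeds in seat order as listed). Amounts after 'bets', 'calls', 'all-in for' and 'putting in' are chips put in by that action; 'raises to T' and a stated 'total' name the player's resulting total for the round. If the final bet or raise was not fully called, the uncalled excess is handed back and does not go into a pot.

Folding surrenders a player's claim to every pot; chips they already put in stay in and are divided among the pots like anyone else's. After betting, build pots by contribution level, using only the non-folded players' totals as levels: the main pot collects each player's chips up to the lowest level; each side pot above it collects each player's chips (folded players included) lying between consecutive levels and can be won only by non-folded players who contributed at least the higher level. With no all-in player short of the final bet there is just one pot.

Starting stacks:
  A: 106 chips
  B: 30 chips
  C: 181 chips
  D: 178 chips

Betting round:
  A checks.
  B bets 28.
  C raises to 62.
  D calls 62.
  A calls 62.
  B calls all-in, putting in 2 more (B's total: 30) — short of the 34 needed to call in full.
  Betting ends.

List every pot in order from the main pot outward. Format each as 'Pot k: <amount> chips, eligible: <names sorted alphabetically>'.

Pot 1: 120 chips, eligible: A, B, C, D
Pot 2: 96 chips, eligible: A, C, D

Derivation:
Contributions: A=62, B=30, C=62, D=62
Pot levels (distinct totals of non-folded players): 30, 62
Layer 1-30: 30 each from A, B, C, D = 30*4 = 120 chips; eligible A, B, C, D
Layer 31-62: 32 each from A, C, D = 32*3 = 96 chips; eligible A, C, D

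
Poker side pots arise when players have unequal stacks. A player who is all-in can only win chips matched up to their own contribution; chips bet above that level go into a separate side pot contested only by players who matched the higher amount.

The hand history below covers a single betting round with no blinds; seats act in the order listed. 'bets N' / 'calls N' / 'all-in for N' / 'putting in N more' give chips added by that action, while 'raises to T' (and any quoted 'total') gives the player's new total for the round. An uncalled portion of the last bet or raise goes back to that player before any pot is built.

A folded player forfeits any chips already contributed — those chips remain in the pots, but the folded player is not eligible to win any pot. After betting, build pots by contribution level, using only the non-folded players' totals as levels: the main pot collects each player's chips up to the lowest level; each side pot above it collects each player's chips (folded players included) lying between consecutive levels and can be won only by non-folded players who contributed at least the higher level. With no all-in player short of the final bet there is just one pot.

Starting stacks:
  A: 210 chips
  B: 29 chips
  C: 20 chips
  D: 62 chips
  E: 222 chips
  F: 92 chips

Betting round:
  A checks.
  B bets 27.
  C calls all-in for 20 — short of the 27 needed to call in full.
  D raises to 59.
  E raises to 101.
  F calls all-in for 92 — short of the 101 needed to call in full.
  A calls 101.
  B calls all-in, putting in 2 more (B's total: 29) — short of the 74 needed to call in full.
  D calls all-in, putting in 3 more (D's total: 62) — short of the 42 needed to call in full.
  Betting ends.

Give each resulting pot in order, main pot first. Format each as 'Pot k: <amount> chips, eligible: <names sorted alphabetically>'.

Pot 1: 120 chips, eligible: A, B, C, D, E, F
Pot 2: 45 chips, eligible: A, B, D, E, F
Pot 3: 132 chips, eligible: A, D, E, F
Pot 4: 90 chips, eligible: A, E, F
Pot 5: 18 chips, eligible: A, E

Derivation:
Contributions: A=101, B=29, C=20, D=62, E=101, F=92
Pot levels (distinct totals of non-folded players): 20, 29, 62, 92, 101
Layer 1-20: 20 each from A, B, C, D, E, F = 20*6 = 120 chips; eligible A, B, C, D, E, F
Layer 21-29: 9 each from A, B, D, E, F = 9*5 = 45 chips; eligible A, B, D, E, F
Layer 30-62: 33 each from A, D, E, F = 33*4 = 132 chips; eligible A, D, E, F
Layer 63-92: 30 each from A, E, F = 30*3 = 90 chips; eligible A, E, F
Layer 93-101: 9 each from A, E = 9*2 = 18 chips; eligible A, E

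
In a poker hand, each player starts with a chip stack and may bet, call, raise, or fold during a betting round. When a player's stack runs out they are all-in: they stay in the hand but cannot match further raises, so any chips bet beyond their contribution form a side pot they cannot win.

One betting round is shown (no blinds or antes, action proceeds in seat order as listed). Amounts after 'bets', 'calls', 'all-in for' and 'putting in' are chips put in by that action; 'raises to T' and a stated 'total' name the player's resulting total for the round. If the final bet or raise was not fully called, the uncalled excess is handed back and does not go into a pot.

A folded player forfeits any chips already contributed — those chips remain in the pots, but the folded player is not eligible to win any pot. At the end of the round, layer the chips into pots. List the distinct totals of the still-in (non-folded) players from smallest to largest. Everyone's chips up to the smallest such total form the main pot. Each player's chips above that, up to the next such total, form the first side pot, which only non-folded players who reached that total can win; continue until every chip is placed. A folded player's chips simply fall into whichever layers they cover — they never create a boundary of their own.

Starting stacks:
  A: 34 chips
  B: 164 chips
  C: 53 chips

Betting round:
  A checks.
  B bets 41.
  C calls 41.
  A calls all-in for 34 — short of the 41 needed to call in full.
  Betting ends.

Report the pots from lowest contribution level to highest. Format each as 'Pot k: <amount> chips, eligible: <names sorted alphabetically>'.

Pot 1: 102 chips, eligible: A, B, C
Pot 2: 14 chips, eligible: B, C

Derivation:
Contributions: A=34, B=41, C=41
Pot levels (distinct totals of non-folded players): 34, 41
Layer 1-34: 34 each from A, B, C = 34*3 = 102 chips; eligible A, B, C
Layer 35-41: 7 each from B, C = 7*2 = 14 chips; eligible B, C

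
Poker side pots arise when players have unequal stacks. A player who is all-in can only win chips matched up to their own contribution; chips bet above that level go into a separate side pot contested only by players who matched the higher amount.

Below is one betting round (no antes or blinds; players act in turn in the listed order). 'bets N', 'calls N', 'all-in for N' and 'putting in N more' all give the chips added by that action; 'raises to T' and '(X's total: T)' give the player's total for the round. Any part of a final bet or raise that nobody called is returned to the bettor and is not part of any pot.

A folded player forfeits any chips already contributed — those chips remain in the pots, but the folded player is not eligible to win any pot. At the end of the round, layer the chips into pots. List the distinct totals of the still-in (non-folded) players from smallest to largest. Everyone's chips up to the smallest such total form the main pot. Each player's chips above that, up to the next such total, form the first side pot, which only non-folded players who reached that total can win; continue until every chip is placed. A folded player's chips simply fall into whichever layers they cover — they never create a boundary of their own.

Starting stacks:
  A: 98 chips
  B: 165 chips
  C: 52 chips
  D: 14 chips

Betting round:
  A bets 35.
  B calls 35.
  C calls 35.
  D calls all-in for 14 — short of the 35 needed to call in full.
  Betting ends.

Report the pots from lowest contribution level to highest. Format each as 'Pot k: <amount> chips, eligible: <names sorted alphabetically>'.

Pot 1: 56 chips, eligible: A, B, C, D
Pot 2: 63 chips, eligible: A, B, C

Derivation:
Contributions: A=35, B=35, C=35, D=14
Pot levels (distinct totals of non-folded players): 14, 35
Layer 1-14: 14 each from A, B, C, D = 14*4 = 56 chips; eligible A, B, C, D
Layer 15-35: 21 each from A, B, C = 21*3 = 63 chips; eligible A, B, C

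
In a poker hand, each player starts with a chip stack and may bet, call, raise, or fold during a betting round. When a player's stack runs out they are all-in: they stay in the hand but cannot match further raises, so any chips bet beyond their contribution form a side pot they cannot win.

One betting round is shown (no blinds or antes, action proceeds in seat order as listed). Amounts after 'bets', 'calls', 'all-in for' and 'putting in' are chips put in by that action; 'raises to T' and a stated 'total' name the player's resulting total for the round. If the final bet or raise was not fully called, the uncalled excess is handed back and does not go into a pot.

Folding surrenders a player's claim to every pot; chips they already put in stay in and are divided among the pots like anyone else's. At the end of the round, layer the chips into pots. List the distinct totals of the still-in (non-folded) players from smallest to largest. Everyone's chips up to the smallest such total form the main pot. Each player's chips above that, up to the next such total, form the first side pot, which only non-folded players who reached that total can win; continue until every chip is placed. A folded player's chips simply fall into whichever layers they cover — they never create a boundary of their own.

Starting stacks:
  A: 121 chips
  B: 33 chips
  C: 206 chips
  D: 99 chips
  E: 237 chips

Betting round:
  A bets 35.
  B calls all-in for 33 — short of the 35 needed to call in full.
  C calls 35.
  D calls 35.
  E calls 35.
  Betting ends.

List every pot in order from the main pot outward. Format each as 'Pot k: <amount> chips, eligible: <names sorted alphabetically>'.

Pot 1: 165 chips, eligible: A, B, C, D, E
Pot 2: 8 chips, eligible: A, C, D, E

Derivation:
Contributions: A=35, B=33, C=35, D=35, E=35
Pot levels (distinct totals of non-folded players): 33, 35
Layer 1-33: 33 each from A, B, C, D, E = 33*5 = 165 chips; eligible A, B, C, D, E
Layer 34-35: 2 each from A, C, D, E = 2*4 = 8 chips; eligible A, C, D, E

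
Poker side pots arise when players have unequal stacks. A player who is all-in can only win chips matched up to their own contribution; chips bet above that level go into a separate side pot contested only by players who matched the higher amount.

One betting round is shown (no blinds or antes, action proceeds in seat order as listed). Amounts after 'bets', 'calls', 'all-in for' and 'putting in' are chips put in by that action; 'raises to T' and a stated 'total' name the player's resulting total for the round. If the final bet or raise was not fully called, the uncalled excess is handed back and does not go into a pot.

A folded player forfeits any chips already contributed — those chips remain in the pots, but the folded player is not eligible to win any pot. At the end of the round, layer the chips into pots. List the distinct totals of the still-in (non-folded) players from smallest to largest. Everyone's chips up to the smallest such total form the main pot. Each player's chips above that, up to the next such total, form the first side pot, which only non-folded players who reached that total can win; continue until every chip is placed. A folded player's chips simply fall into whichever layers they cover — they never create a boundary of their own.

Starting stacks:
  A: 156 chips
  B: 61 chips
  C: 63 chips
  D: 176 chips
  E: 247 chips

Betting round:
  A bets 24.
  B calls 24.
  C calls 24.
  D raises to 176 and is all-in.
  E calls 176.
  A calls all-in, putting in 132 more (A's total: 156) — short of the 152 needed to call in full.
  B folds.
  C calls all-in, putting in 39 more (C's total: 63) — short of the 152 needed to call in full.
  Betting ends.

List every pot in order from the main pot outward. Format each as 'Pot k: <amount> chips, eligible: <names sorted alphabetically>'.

Pot 1: 276 chips, eligible: A, C, D, E
Pot 2: 279 chips, eligible: A, D, E
Pot 3: 40 chips, eligible: D, E

Derivation:
Contributions: A=156, B=24, C=63, D=176, E=176
Folded: B
Pot levels (distinct totals of non-folded players): 63, 156, 176
Layer 1-63: A 63 + B 24 + C 63 + D 63 + E 63 = 276 chips; eligible A, C, D, E
Layer 64-156: 93 each from A, D, E = 93*3 = 279 chips; eligible A, D, E
Layer 157-176: 20 each from D, E = 20*2 = 40 chips; eligible D, E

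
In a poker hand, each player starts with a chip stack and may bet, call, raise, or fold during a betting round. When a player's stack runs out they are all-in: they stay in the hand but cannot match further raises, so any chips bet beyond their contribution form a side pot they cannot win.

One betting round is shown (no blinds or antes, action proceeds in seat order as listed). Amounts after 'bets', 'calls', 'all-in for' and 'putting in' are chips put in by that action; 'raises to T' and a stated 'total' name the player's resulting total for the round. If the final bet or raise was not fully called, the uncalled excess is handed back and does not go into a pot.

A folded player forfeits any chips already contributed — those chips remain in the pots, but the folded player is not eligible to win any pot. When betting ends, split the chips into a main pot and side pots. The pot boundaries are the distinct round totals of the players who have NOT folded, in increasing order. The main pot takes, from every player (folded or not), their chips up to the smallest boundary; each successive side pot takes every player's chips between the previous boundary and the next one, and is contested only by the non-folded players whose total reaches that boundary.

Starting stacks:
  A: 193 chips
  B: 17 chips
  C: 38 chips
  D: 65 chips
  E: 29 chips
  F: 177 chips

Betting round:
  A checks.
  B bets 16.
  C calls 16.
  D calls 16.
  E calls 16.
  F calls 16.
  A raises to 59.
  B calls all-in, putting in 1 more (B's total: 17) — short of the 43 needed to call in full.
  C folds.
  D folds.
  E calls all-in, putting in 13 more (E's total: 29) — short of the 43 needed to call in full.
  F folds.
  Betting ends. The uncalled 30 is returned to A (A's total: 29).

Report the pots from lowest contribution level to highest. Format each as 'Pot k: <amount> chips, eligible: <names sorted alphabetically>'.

Pot 1: 99 chips, eligible: A, B, E
Pot 2: 24 chips, eligible: A, E

Derivation:
Contributions (after 30 returned to A): A=29, B=17, C=16, D=16, E=29, F=16
Folded: C, D, F
Pot levels (distinct totals of non-folded players): 17, 29
Layer 1-17: A 17 + B 17 + C 16 + D 16 + E 17 + F 16 = 99 chips; eligible A, B, E
Layer 18-29: 12 each from A, E = 12*2 = 24 chips; eligible A, E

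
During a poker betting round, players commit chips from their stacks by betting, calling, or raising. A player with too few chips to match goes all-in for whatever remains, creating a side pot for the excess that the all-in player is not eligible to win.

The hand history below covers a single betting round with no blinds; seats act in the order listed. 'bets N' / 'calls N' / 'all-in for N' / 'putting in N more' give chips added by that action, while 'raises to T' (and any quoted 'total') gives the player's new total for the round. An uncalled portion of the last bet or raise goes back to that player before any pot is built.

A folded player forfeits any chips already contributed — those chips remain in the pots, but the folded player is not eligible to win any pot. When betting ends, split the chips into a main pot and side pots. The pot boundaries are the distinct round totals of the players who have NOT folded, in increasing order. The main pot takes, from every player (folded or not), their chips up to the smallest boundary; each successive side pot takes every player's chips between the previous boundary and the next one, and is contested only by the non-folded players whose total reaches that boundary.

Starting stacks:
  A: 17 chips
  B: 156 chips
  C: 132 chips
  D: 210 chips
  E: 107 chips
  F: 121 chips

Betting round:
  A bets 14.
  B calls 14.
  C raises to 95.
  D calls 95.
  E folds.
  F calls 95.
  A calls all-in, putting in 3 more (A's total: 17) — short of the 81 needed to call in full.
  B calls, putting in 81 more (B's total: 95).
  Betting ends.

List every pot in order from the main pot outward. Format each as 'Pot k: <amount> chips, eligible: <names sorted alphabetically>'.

Pot 1: 85 chips, eligible: A, B, C, D, F
Pot 2: 312 chips, eligible: B, C, D, F

Derivation:
Contributions: A=17, B=95, C=95, D=95, F=95
Folded: E
Pot levels (distinct totals of non-folded players): 17, 95
Layer 1-17: 17 each from A, B, C, D, F = 17*5 = 85 chips; eligible A, B, C, D, F
Layer 18-95: 78 each from B, C, D, F = 78*4 = 312 chips; eligible B, C, D, F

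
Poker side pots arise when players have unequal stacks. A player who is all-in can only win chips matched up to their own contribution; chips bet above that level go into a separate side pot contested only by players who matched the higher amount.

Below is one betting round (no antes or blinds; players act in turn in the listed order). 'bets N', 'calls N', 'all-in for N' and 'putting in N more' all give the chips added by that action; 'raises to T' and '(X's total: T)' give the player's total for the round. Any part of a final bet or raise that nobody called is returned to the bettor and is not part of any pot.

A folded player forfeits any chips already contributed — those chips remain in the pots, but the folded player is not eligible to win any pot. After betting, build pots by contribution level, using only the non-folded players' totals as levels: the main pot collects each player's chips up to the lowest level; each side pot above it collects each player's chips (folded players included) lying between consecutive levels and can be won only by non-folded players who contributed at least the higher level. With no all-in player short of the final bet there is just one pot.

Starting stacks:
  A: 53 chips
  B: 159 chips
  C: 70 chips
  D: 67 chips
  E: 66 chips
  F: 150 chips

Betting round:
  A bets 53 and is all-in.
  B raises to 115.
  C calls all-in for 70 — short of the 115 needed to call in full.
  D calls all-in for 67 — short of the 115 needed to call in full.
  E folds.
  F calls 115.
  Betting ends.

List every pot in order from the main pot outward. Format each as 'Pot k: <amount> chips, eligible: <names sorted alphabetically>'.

Pot 1: 265 chips, eligible: A, B, C, D, F
Pot 2: 56 chips, eligible: B, C, D, F
Pot 3: 9 chips, eligible: B, C, F
Pot 4: 90 chips, eligible: B, F

Derivation:
Contributions: A=53, B=115, C=70, D=67, F=115
Folded: E
Pot levels (distinct totals of non-folded players): 53, 67, 70, 115
Layer 1-53: 53 each from A, B, C, D, F = 53*5 = 265 chips; eligible A, B, C, D, F
Layer 54-67: 14 each from B, C, D, F = 14*4 = 56 chips; eligible B, C, D, F
Layer 68-70: 3 each from B, C, F = 3*3 = 9 chips; eligible B, C, F
Layer 71-115: 45 each from B, F = 45*2 = 90 chips; eligible B, F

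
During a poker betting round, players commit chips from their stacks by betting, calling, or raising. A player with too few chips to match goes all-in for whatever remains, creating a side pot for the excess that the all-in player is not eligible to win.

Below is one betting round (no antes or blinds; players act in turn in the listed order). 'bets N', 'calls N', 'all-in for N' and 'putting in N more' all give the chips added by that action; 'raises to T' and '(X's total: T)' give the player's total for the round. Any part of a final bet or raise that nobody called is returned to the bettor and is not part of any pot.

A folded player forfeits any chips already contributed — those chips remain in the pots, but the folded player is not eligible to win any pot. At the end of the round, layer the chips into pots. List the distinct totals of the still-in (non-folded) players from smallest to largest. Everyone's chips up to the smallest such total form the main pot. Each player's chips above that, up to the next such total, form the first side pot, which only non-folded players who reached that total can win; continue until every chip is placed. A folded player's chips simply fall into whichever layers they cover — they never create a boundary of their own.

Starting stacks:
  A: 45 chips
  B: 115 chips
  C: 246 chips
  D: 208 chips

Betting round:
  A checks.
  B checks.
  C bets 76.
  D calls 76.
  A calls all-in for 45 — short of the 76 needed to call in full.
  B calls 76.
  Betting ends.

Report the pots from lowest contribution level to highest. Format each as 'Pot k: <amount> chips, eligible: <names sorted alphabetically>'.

Pot 1: 180 chips, eligible: A, B, C, D
Pot 2: 93 chips, eligible: B, C, D

Derivation:
Contributions: A=45, B=76, C=76, D=76
Pot levels (distinct totals of non-folded players): 45, 76
Layer 1-45: 45 each from A, B, C, D = 45*4 = 180 chips; eligible A, B, C, D
Layer 46-76: 31 each from B, C, D = 31*3 = 93 chips; eligible B, C, D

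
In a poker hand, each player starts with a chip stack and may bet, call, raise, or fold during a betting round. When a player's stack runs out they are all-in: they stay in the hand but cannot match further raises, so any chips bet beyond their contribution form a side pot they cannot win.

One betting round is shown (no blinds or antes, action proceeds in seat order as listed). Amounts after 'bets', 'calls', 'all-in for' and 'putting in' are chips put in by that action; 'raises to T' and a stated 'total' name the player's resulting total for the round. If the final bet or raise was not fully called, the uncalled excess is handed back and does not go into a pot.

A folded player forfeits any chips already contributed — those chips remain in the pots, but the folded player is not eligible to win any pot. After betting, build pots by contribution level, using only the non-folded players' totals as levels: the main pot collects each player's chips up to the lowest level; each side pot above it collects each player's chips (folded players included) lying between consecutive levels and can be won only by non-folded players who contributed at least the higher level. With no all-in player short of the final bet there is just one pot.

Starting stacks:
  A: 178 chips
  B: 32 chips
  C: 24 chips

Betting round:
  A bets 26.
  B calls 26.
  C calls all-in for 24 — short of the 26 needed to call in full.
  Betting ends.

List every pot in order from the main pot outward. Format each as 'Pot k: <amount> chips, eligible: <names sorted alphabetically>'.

Contributions: A=26, B=26, C=24
Pot levels (distinct totals of non-folded players): 24, 26
Layer 1-24: 24 each from A, B, C = 24*3 = 72 chips; eligible A, B, C
Layer 25-26: 2 each from A, B = 2*2 = 4 chips; eligible A, B

Pot 1: 72 chips, eligible: A, B, C
Pot 2: 4 chips, eligible: A, B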